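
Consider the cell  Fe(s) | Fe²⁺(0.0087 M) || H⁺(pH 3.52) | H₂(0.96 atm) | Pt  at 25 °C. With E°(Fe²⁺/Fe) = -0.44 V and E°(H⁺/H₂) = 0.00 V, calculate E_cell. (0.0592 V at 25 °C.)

0.29 V

The hydrogen couple is the cathode, so E°_cell = 0.44 V; n = 2.
[H⁺] = 10^(−3.52) = 3 × 10^-4 M, and Q = [Fe²⁺]·P(H₂) / [H⁺]^2 = 9.16 × 10^4.
E = E° − (0.0592/2) log Q = 0.44 − (0.0592/2)(4.962) = 0.293 V.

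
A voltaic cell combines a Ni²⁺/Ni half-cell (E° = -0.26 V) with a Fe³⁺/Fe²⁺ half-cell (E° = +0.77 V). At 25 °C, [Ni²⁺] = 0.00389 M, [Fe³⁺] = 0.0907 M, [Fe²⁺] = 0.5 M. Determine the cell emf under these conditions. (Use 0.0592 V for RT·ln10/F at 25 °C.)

The Fe³⁺/Fe²⁺ couple has the higher reduction potential and acts as the cathode, so E°_cell = +0.77 − (-0.26) = 1.03 V.
Balancing electrons gives n = 2; the reaction quotient is Q = [Ni²⁺]·[Fe²⁺]^2/[Fe³⁺]^2 = 0.118.
At 25 °C, E = E° − (0.0592/n) log Q = 1.03 − (0.0592/2)(-0.927) = 1.030 + 0.027 = 1.057 V.

1.06 V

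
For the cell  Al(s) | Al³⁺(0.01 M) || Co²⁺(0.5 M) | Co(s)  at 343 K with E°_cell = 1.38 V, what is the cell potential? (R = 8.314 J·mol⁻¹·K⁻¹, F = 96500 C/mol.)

1.42 V

Balancing electrons gives n = 6; the reaction quotient is Q = [Al³⁺]^2/[Co²⁺]^3 = 8 × 10^-4.
E = E° − (RT/nF) ln Q = 1.38 − (8.314×343)/(6×96500) × (-7.131) = 1.380 + 0.035 = 1.415 V.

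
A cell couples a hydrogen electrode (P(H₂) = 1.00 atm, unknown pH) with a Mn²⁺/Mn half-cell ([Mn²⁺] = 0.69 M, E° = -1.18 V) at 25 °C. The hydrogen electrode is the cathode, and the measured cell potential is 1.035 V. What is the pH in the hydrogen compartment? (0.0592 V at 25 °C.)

pH = 2.53

E°_cell = 1.18 V and n = 2.
log Q = n(E° − E)/0.0592 = 2×(1.18 − 1.035)/0.0592 = 4.899.
With Q = [Mn²⁺]·P(H₂) / [H⁺]^2, solving for [H⁺] gives log[H⁺] = -2.530, so pH = 2.53.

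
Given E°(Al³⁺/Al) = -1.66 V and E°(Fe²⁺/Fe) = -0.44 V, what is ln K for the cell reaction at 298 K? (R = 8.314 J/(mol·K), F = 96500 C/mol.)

ln K = 285.1

E°_cell = -0.44 − (-1.66) = 1.22 V, with n = 6 electrons transferred.
At equilibrium E = 0, so the Nernst equation gives ln K = nFE°/RT = (6)(96500)(1.22)/((8.314)(298)) = 285.11.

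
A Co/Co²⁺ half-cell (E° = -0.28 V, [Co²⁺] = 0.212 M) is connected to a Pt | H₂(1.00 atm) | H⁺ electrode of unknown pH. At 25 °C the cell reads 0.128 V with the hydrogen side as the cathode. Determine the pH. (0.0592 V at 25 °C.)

pH = 2.90

E°_cell = 0.28 V and n = 2.
log Q = n(E° − E)/0.0592 = 2×(0.28 − 0.128)/0.0592 = 5.135.
With Q = [Co²⁺]·P(H₂) / [H⁺]^2, solving for [H⁺] gives log[H⁺] = -2.904, so pH = 2.90.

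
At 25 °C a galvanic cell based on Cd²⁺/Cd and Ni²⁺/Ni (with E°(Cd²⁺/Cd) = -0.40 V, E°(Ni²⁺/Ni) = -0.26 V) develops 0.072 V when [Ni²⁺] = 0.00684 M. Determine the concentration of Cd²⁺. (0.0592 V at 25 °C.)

From the Nernst equation, log Q = n(E° − E)/0.0592 = 2(0.14 − 0.072)/0.0592 = 2.297, so Q = 198.
With Q = [Cd²⁺]/[Ni²⁺] and the known concentrations, [Cd²⁺] in the numerator gives [Cd²⁺] = 1.4 M.

1.4 M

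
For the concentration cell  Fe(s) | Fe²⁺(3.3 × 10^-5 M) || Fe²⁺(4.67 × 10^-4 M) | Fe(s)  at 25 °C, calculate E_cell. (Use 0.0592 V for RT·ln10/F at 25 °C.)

Both half-cells are Fe²⁺/Fe, so E°_cell = 0. The concentrated side is the cathode; the cell reaction moves Fe²⁺ from high to low concentration with n = 2.
Q = [Fe²⁺]_dilute/[Fe²⁺]_conc = 3.3 × 10^-5/4.67 × 10^-4 = 0.0707.
E = 0 − (0.0592/2) log Q = −(0.0592/2)(-1.151) = 0.0341 V.

0.034 V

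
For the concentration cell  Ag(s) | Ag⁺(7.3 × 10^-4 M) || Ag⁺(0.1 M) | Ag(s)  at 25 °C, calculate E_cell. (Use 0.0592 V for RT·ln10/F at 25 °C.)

Both half-cells are Ag⁺/Ag, so E°_cell = 0. The concentrated side is the cathode; the cell reaction moves Ag⁺ from high to low concentration with n = 1.
Q = [Ag⁺]_dilute/[Ag⁺]_conc = 7.3 × 10^-4/0.1 = 0.00730.
E = 0 − (0.0592/1) log Q = −(0.0592/1)(-2.137) = 0.1265 V.

0.13 V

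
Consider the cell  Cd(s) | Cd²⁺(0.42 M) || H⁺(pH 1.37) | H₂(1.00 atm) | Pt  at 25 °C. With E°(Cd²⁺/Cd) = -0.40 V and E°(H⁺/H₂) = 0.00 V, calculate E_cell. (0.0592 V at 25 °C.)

0.33 V

The hydrogen couple is the cathode, so E°_cell = 0.40 V; n = 2.
[H⁺] = 10^(−1.37) = 0.043 M, and Q = [Cd²⁺]·P(H₂) / [H⁺]^2 = 231.
E = E° − (0.0592/2) log Q = 0.40 − (0.0592/2)(2.363) = 0.330 V.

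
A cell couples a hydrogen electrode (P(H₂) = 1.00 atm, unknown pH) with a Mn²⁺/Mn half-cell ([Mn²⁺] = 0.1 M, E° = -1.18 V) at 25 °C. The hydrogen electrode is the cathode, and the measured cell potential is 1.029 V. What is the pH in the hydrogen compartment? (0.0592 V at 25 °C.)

E°_cell = 1.18 V and n = 2.
log Q = n(E° − E)/0.0592 = 2×(1.18 − 1.029)/0.0592 = 5.101.
With Q = [Mn²⁺]·P(H₂) / [H⁺]^2, solving for [H⁺] gives log[H⁺] = -3.051, so pH = 3.05.

pH = 3.05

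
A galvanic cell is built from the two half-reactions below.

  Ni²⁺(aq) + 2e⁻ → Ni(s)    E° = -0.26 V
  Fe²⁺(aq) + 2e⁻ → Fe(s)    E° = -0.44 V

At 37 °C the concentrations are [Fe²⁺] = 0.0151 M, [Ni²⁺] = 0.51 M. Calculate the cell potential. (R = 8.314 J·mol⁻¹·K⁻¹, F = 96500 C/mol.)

0.227 V

The Ni²⁺/Ni couple has the higher reduction potential and acts as the cathode, so E°_cell = -0.26 − (-0.44) = 0.18 V.
Balancing electrons gives n = 2; the reaction quotient is Q = [Fe²⁺]/[Ni²⁺] = 0.0296.
E = E° − (RT/nF) ln Q = 0.18 − (8.314×310)/(2×96500) × (-3.520) = 0.180 + 0.047 = 0.227 V.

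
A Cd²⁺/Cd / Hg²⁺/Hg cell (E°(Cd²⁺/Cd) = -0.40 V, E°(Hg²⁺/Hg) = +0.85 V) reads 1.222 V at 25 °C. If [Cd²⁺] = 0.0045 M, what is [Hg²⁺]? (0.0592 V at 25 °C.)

From the Nernst equation, log Q = n(E° − E)/0.0592 = 2(1.25 − 1.222)/0.0592 = 0.946, so Q = 8.83.
With Q = [Cd²⁺]/[Hg²⁺] and the known concentrations, [Hg²⁺] in the denominator gives [Hg²⁺] = 5.1 × 10^-4 M.

5.1 × 10^-4 M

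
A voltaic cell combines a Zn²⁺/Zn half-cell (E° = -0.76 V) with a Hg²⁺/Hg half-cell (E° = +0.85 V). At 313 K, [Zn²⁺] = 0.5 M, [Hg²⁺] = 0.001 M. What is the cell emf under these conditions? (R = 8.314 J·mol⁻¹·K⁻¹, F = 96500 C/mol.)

The Hg²⁺/Hg couple has the higher reduction potential and acts as the cathode, so E°_cell = +0.85 − (-0.76) = 1.61 V.
Balancing electrons gives n = 2; the reaction quotient is Q = [Zn²⁺]/[Hg²⁺] = 500.
E = E° − (RT/nF) ln Q = 1.61 − (8.314×313)/(2×96500) × (6.215) = 1.610 − 0.084 = 1.526 V.

1.53 V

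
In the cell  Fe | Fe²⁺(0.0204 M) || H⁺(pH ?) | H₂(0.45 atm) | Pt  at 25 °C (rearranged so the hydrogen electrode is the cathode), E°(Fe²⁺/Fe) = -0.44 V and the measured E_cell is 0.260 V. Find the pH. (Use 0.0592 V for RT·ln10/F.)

E°_cell = 0.44 V and n = 2.
log Q = n(E° − E)/0.0592 = 2×(0.44 − 0.260)/0.0592 = 6.081.
With Q = [Fe²⁺]·P(H₂) / [H⁺]^2, solving for [H⁺] gives log[H⁺] = -4.059, so pH = 4.06.

pH = 4.06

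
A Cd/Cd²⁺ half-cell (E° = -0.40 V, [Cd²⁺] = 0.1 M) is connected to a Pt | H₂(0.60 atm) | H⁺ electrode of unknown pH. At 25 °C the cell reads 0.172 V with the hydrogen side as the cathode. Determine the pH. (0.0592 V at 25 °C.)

E°_cell = 0.40 V and n = 2.
log Q = n(E° − E)/0.0592 = 2×(0.40 − 0.172)/0.0592 = 7.703.
With Q = [Cd²⁺]·P(H₂) / [H⁺]^2, solving for [H⁺] gives log[H⁺] = -4.462, so pH = 4.46.

pH = 4.46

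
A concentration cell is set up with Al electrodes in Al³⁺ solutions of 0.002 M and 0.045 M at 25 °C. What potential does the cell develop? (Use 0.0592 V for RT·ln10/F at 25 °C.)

0.027 V

Both half-cells are Al³⁺/Al, so E°_cell = 0. The concentrated side is the cathode; the cell reaction moves Al³⁺ from high to low concentration with n = 3.
Q = [Al³⁺]_dilute/[Al³⁺]_conc = 0.002/0.045 = 0.0444.
E = 0 − (0.0592/3) log Q = −(0.0592/3)(-1.352) = 0.0267 V.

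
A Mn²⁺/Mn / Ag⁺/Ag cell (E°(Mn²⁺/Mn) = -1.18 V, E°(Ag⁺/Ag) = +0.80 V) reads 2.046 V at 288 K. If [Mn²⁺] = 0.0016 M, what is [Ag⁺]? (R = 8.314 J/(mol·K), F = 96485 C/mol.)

0.57 M

From the Nernst equation, ln Q = nF(E° − E)/RT = 2×96485×(1.98 − 2.046)/(8.314×288) = -5.319, so Q = 0.00490.
With Q = [Mn²⁺]/[Ag⁺]^2 and the known concentrations, [Ag⁺]^2 in the denominator gives [Ag⁺] = 0.57 M.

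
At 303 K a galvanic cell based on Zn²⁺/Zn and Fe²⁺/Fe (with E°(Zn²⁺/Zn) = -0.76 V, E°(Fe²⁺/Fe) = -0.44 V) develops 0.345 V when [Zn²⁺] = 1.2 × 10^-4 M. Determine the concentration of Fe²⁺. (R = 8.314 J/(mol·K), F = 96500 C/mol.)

From the Nernst equation, ln Q = nF(E° − E)/RT = 2×96500×(0.32 − 0.345)/(8.314×303) = -1.915, so Q = 0.147.
With Q = [Zn²⁺]/[Fe²⁺] and the known concentrations, [Fe²⁺] in the denominator gives [Fe²⁺] = 8.1 × 10^-4 M.

8.1 × 10^-4 M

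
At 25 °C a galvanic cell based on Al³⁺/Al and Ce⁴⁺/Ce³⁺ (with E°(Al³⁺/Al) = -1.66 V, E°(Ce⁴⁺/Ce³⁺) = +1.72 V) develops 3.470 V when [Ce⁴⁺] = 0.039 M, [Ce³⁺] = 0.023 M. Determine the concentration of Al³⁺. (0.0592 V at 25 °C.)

From the Nernst equation, log Q = n(E° − E)/0.0592 = 3(3.38 − 3.470)/0.0592 = -4.561, so Q = 2.75 × 10^-5.
With Q = [Al³⁺]·[Ce³⁺]^3/[Ce⁴⁺]^3 and the known concentrations, [Al³⁺] in the numerator gives [Al³⁺] = 1.3 × 10^-4 M.

1.3 × 10^-4 M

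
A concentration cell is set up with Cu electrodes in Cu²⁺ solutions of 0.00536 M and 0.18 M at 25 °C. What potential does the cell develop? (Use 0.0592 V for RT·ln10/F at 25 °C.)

Both half-cells are Cu²⁺/Cu, so E°_cell = 0. The concentrated side is the cathode; the cell reaction moves Cu²⁺ from high to low concentration with n = 2.
Q = [Cu²⁺]_dilute/[Cu²⁺]_conc = 0.00536/0.18 = 0.0298.
E = 0 − (0.0592/2) log Q = −(0.0592/2)(-1.526) = 0.0452 V.

0.045 V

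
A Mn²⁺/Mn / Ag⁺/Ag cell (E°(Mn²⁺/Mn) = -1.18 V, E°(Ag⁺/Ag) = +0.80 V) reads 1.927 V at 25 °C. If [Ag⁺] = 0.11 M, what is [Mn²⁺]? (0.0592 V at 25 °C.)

From the Nernst equation, log Q = n(E° − E)/0.0592 = 2(1.98 − 1.927)/0.0592 = 1.791, so Q = 61.7.
With Q = [Mn²⁺]/[Ag⁺]^2 and the known concentrations, [Mn²⁺] in the numerator gives [Mn²⁺] = 0.75 M.

0.75 M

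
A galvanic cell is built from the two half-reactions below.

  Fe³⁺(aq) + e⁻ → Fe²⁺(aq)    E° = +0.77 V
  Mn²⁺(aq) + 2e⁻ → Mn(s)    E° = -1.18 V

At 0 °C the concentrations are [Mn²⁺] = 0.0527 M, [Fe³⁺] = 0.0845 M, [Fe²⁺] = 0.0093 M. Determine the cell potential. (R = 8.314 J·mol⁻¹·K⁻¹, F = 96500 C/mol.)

The Fe³⁺/Fe²⁺ couple has the higher reduction potential and acts as the cathode, so E°_cell = +0.77 − (-1.18) = 1.95 V.
Balancing electrons gives n = 2; the reaction quotient is Q = [Mn²⁺]·[Fe²⁺]^2/[Fe³⁺]^2 = 6.38 × 10^-4.
E = E° − (RT/nF) ln Q = 1.95 − (8.314×273)/(2×96500) × (-7.357) = 1.950 + 0.087 = 2.037 V.

2.04 V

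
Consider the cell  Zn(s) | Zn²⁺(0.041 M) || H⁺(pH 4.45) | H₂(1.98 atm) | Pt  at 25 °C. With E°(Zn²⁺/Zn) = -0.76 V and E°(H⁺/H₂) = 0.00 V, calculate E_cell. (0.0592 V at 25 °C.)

0.53 V

The hydrogen couple is the cathode, so E°_cell = 0.76 V; n = 2.
[H⁺] = 10^(−4.45) = 3.5 × 10^-5 M, and Q = [Zn²⁺]·P(H₂) / [H⁺]^2 = 6.45 × 10^7.
E = E° − (0.0592/2) log Q = 0.76 − (0.0592/2)(7.809) = 0.529 V.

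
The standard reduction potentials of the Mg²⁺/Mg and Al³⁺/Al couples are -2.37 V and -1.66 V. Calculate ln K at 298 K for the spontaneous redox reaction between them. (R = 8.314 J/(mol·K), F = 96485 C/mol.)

ln K = 165.9

E°_cell = -1.66 − (-2.37) = 0.71 V, with n = 6 electrons transferred.
At equilibrium E = 0, so the Nernst equation gives ln K = nFE°/RT = (6)(96485)(0.71)/((8.314)(298)) = 165.90.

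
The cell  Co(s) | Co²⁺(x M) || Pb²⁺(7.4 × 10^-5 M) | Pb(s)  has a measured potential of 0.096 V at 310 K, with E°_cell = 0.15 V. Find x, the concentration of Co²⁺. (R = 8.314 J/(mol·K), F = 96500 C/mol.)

0.0042 M

From the Nernst equation, ln Q = nF(E° − E)/RT = 2×96500×(0.15 − 0.096)/(8.314×310) = 4.044, so Q = 57.0.
With Q = [Co²⁺]/[Pb²⁺] and the known concentrations, [Co²⁺] in the numerator gives [Co²⁺] = 0.0042 M.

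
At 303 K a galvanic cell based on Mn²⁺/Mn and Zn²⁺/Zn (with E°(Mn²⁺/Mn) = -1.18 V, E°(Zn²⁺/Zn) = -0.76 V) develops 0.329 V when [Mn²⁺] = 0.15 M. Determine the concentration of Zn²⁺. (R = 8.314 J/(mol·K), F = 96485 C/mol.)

1.4 × 10^-4 M

From the Nernst equation, ln Q = nF(E° − E)/RT = 2×96485×(0.42 − 0.329)/(8.314×303) = 6.971, so Q = 1070.
With Q = [Mn²⁺]/[Zn²⁺] and the known concentrations, [Zn²⁺] in the denominator gives [Zn²⁺] = 1.4 × 10^-4 M.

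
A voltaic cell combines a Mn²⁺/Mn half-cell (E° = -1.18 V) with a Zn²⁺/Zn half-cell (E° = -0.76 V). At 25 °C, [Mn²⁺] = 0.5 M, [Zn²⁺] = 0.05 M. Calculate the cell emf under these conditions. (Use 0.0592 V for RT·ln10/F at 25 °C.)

0.390 V

The Zn²⁺/Zn couple has the higher reduction potential and acts as the cathode, so E°_cell = -0.76 − (-1.18) = 0.42 V.
Balancing electrons gives n = 2; the reaction quotient is Q = [Mn²⁺]/[Zn²⁺] = 10.0.
At 25 °C, E = E° − (0.0592/n) log Q = 0.42 − (0.0592/2)(1.000) = 0.420 − 0.030 = 0.390 V.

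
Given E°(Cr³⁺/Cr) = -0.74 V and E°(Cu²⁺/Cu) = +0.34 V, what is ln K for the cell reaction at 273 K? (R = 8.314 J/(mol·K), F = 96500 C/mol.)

E°_cell = +0.34 − (-0.74) = 1.08 V, with n = 6 electrons transferred.
At equilibrium E = 0, so the Nernst equation gives ln K = nFE°/RT = (6)(96500)(1.08)/((8.314)(273)) = 275.51.

ln K = 275.5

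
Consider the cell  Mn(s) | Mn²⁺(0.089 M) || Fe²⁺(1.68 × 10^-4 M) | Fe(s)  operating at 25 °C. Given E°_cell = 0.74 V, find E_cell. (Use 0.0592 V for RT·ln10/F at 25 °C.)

Balancing electrons gives n = 2; the reaction quotient is Q = [Mn²⁺]/[Fe²⁺] = 530.
At 25 °C, E = E° − (0.0592/n) log Q = 0.74 − (0.0592/2)(2.724) = 0.740 − 0.081 = 0.659 V.

0.659 V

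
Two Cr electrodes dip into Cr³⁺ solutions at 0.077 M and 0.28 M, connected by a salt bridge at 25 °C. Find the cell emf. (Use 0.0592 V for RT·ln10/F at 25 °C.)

0.011 V

Both half-cells are Cr³⁺/Cr, so E°_cell = 0. The concentrated side is the cathode; the cell reaction moves Cr³⁺ from high to low concentration with n = 3.
Q = [Cr³⁺]_dilute/[Cr³⁺]_conc = 0.077/0.28 = 0.275.
E = 0 − (0.0592/3) log Q = −(0.0592/3)(-0.561) = 0.0111 V.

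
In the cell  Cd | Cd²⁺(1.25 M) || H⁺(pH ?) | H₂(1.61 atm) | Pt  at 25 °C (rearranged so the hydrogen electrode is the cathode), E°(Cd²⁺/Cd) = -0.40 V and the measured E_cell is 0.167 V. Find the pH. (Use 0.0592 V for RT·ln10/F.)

E°_cell = 0.40 V and n = 2.
log Q = n(E° − E)/0.0592 = 2×(0.40 − 0.167)/0.0592 = 7.872.
With Q = [Cd²⁺]·P(H₂) / [H⁺]^2, solving for [H⁺] gives log[H⁺] = -3.784, so pH = 3.78.

pH = 3.78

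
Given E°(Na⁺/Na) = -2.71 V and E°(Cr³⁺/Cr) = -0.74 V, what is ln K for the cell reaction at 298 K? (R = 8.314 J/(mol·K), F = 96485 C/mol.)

E°_cell = -0.74 − (-2.71) = 1.97 V, with n = 3 electrons transferred.
At equilibrium E = 0, so the Nernst equation gives ln K = nFE°/RT = (3)(96485)(1.97)/((8.314)(298)) = 230.16.

ln K = 230.2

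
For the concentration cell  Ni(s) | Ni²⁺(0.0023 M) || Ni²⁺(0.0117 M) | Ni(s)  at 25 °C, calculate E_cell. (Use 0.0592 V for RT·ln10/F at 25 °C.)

0.021 V

Both half-cells are Ni²⁺/Ni, so E°_cell = 0. The concentrated side is the cathode; the cell reaction moves Ni²⁺ from high to low concentration with n = 2.
Q = [Ni²⁺]_dilute/[Ni²⁺]_conc = 0.0023/0.0117 = 0.197.
E = 0 − (0.0592/2) log Q = −(0.0592/2)(-0.706) = 0.0209 V.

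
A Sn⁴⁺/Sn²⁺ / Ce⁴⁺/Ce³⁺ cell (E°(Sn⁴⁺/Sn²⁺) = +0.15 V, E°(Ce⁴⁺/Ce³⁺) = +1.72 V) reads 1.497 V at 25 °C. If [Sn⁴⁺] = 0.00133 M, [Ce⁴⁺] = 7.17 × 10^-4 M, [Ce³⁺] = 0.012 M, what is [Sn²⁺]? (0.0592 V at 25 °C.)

0.0013 M

From the Nernst equation, log Q = n(E° − E)/0.0592 = 2(1.57 − 1.497)/0.0592 = 2.466, so Q = 293.
With Q = [Sn⁴⁺]·[Ce³⁺]^2/([Sn²⁺]·[Ce⁴⁺]^2) and the known concentrations, [Sn²⁺] in the denominator gives [Sn²⁺] = 0.0013 M.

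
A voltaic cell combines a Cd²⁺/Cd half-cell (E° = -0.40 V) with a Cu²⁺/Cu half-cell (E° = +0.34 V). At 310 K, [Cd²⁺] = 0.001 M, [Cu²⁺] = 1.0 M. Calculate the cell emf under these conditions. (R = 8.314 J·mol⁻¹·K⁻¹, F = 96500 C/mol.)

0.832 V

The Cu²⁺/Cu couple has the higher reduction potential and acts as the cathode, so E°_cell = +0.34 − (-0.40) = 0.74 V.
Balancing electrons gives n = 2; the reaction quotient is Q = [Cd²⁺]/[Cu²⁺] = 0.00100.
E = E° − (RT/nF) ln Q = 0.74 − (8.314×310)/(2×96500) × (-6.908) = 0.740 + 0.092 = 0.832 V.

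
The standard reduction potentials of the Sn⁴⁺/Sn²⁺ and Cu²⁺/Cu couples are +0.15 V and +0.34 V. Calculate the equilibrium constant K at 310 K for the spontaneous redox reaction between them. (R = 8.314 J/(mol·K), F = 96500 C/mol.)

E°_cell = +0.34 − (+0.15) = 0.19 V, with n = 2 electrons transferred.
At equilibrium E = 0, so the Nernst equation gives ln K = nFE°/RT = (2)(96500)(0.19)/((8.314)(310)) = 14.23.
K = e^14.23 = 1.5 × 10^6.

1.5 × 10^6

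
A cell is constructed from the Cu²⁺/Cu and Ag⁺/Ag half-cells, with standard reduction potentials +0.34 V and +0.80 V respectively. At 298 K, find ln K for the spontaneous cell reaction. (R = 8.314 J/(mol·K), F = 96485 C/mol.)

E°_cell = +0.80 − (+0.34) = 0.46 V, with n = 2 electrons transferred.
At equilibrium E = 0, so the Nernst equation gives ln K = nFE°/RT = (2)(96485)(0.46)/((8.314)(298)) = 35.83.

ln K = 35.8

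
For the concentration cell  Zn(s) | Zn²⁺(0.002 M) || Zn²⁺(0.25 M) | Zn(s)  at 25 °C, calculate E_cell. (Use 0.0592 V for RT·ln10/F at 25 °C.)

0.062 V

Both half-cells are Zn²⁺/Zn, so E°_cell = 0. The concentrated side is the cathode; the cell reaction moves Zn²⁺ from high to low concentration with n = 2.
Q = [Zn²⁺]_dilute/[Zn²⁺]_conc = 0.002/0.25 = 0.00800.
E = 0 − (0.0592/2) log Q = −(0.0592/2)(-2.097) = 0.0621 V.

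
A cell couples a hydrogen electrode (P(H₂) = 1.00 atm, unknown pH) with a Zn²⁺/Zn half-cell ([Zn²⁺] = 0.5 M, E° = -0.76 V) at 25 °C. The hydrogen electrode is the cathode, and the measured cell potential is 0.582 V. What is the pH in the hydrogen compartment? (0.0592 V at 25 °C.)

pH = 3.16

E°_cell = 0.76 V and n = 2.
log Q = n(E° − E)/0.0592 = 2×(0.76 − 0.582)/0.0592 = 6.014.
With Q = [Zn²⁺]·P(H₂) / [H⁺]^2, solving for [H⁺] gives log[H⁺] = -3.157, so pH = 3.16.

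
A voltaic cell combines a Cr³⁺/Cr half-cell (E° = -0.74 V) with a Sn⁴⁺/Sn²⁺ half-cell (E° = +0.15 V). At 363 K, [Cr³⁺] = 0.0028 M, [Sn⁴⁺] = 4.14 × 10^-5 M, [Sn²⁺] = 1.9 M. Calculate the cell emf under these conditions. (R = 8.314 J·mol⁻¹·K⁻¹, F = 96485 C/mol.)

0.783 V

The Sn⁴⁺/Sn²⁺ couple has the higher reduction potential and acts as the cathode, so E°_cell = +0.15 − (-0.74) = 0.89 V.
Balancing electrons gives n = 6; the reaction quotient is Q = [Cr³⁺]^2·[Sn²⁺]^3/[Sn⁴⁺]^3 = 7.58 × 10^8.
E = E° − (RT/nF) ln Q = 0.89 − (8.314×363)/(6×96485) × (20.446) = 0.890 − 0.107 = 0.783 V.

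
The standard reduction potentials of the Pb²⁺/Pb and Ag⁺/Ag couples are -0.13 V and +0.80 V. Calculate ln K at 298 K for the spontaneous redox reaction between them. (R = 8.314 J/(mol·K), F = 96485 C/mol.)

ln K = 72.4

E°_cell = +0.80 − (-0.13) = 0.93 V, with n = 2 electrons transferred.
At equilibrium E = 0, so the Nernst equation gives ln K = nFE°/RT = (2)(96485)(0.93)/((8.314)(298)) = 72.43.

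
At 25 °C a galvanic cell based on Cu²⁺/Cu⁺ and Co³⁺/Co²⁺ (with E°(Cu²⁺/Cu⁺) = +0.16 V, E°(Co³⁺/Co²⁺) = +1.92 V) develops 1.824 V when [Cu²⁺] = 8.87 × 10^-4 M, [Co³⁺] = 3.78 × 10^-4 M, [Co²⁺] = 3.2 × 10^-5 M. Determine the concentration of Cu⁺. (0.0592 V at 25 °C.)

From the Nernst equation, log Q = n(E° − E)/0.0592 = 1(1.76 − 1.824)/0.0592 = -1.081, so Q = 0.0830.
With Q = [Cu²⁺]·[Co²⁺]/([Cu⁺]·[Co³⁺]) and the known concentrations, [Cu⁺] in the denominator gives [Cu⁺] = 9.1 × 10^-4 M.

9.1 × 10^-4 M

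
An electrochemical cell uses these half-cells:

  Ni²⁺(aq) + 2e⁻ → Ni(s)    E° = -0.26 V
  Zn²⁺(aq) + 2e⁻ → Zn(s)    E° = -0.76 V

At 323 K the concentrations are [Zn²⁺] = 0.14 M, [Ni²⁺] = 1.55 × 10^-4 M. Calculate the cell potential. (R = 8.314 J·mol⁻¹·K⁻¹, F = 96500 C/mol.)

0.405 V

The Ni²⁺/Ni couple has the higher reduction potential and acts as the cathode, so E°_cell = -0.26 − (-0.76) = 0.50 V.
Balancing electrons gives n = 2; the reaction quotient is Q = [Zn²⁺]/[Ni²⁺] = 903.
E = E° − (RT/nF) ln Q = 0.50 − (8.314×323)/(2×96500) × (6.806) = 0.500 − 0.095 = 0.405 V.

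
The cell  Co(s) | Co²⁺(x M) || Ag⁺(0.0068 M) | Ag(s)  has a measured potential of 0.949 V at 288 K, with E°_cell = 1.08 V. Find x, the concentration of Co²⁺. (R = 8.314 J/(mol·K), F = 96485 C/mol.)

From the Nernst equation, ln Q = nF(E° − E)/RT = 2×96485×(1.08 − 0.949)/(8.314×288) = 10.557, so Q = 3.85 × 10^4.
With Q = [Co²⁺]/[Ag⁺]^2 and the known concentrations, [Co²⁺] in the numerator gives [Co²⁺] = 1.8 M.

1.8 M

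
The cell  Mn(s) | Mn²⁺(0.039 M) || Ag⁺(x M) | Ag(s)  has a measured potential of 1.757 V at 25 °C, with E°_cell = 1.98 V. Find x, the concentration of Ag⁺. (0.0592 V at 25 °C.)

From the Nernst equation, log Q = n(E° − E)/0.0592 = 2(1.98 − 1.757)/0.0592 = 7.534, so Q = 3.42 × 10^7.
With Q = [Mn²⁺]/[Ag⁺]^2 and the known concentrations, [Ag⁺]^2 in the denominator gives [Ag⁺] = 3.4 × 10^-5 M.

3.4 × 10^-5 M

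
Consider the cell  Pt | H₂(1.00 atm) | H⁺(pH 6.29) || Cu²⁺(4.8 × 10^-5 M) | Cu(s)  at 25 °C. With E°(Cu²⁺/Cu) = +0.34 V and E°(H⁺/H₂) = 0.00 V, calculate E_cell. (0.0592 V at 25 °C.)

0.58 V

The Cu²⁺/Cu couple is the cathode, so E°_cell = 0.34 V; n = 2.
[H⁺] = 10^(−6.29) = 5.1 × 10^-7 M, and Q = [H⁺]^2 / ([Cu²⁺]·P(H₂)) = 5.48 × 10^-9.
E = E° − (0.0592/2) log Q = 0.34 − (0.0592/2)(-8.261) = 0.585 V.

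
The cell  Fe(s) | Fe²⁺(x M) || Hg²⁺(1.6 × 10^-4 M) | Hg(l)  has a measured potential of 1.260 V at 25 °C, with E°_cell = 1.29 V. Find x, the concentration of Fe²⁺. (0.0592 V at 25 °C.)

0.0017 M

From the Nernst equation, log Q = n(E° − E)/0.0592 = 2(1.29 − 1.260)/0.0592 = 1.014, so Q = 10.3.
With Q = [Fe²⁺]/[Hg²⁺] and the known concentrations, [Fe²⁺] in the numerator gives [Fe²⁺] = 0.0017 M.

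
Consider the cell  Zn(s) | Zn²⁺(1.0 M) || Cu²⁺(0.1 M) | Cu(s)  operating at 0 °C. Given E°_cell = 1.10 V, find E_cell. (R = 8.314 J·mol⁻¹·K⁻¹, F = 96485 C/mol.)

1.07 V

Balancing electrons gives n = 2; the reaction quotient is Q = [Zn²⁺]/[Cu²⁺] = 10.0.
E = E° − (RT/nF) ln Q = 1.10 − (8.314×273)/(2×96485) × (2.303) = 1.100 − 0.027 = 1.073 V.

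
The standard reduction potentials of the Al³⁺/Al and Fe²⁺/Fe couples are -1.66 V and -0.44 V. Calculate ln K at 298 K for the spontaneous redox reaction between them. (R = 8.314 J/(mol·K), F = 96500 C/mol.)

E°_cell = -0.44 − (-1.66) = 1.22 V, with n = 6 electrons transferred.
At equilibrium E = 0, so the Nernst equation gives ln K = nFE°/RT = (6)(96500)(1.22)/((8.314)(298)) = 285.11.

ln K = 285.1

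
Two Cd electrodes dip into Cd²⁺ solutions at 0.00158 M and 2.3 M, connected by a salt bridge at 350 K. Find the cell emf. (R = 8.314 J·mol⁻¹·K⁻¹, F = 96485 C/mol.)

Both half-cells are Cd²⁺/Cd, so E°_cell = 0. The concentrated side is the cathode; the cell reaction moves Cd²⁺ from high to low concentration with n = 2.
Q = [Cd²⁺]_dilute/[Cd²⁺]_conc = 0.00158/2.3 = 6.87 × 10^-4.
E = 0 − (RT/nF) ln Q = −((8.314×350)/(2×96485))(-7.283) = 0.1098 V.

0.11 V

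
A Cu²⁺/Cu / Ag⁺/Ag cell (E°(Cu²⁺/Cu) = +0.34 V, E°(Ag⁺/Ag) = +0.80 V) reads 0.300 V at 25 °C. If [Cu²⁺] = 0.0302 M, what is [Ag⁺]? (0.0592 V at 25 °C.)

3.4 × 10^-4 M

From the Nernst equation, log Q = n(E° − E)/0.0592 = 2(0.46 − 0.300)/0.0592 = 5.405, so Q = 2.54 × 10^5.
With Q = [Cu²⁺]/[Ag⁺]^2 and the known concentrations, [Ag⁺]^2 in the denominator gives [Ag⁺] = 3.4 × 10^-4 M.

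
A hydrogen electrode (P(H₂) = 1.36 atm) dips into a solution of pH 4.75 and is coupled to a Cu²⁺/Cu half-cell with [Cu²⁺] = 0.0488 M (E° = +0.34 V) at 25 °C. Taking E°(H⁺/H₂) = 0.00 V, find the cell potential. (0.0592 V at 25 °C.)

The Cu²⁺/Cu couple is the cathode, so E°_cell = 0.34 V; n = 2.
[H⁺] = 10^(−4.75) = 1.8 × 10^-5 M, and Q = [H⁺]^2 / ([Cu²⁺]·P(H₂)) = 4.76 × 10^-9.
E = E° − (0.0592/2) log Q = 0.34 − (0.0592/2)(-8.322) = 0.586 V.

0.59 V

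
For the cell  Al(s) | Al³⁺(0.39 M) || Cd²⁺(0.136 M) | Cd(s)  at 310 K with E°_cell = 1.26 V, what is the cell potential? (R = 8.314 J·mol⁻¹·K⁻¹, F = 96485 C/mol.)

1.24 V

Balancing electrons gives n = 6; the reaction quotient is Q = [Al³⁺]^2/[Cd²⁺]^3 = 60.5.
E = E° − (RT/nF) ln Q = 1.26 − (8.314×310)/(6×96485) × (4.102) = 1.260 − 0.018 = 1.242 V.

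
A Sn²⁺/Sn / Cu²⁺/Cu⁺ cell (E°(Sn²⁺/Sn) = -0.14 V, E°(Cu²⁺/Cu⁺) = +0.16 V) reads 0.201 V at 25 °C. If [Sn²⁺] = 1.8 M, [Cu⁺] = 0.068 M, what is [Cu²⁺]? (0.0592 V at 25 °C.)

0.0019 M

From the Nernst equation, log Q = n(E° − E)/0.0592 = 2(0.30 − 0.201)/0.0592 = 3.345, so Q = 2210.
With Q = [Sn²⁺]·[Cu⁺]^2/[Cu²⁺]^2 and the known concentrations, [Cu²⁺]^2 in the denominator gives [Cu²⁺] = 0.0019 M.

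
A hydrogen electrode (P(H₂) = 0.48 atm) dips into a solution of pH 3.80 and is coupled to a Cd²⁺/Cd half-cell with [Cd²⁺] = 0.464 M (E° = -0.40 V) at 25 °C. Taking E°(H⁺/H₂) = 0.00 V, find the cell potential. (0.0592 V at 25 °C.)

The hydrogen couple is the cathode, so E°_cell = 0.40 V; n = 2.
[H⁺] = 10^(−3.80) = 1.6 × 10^-4 M, and Q = [Cd²⁺]·P(H₂) / [H⁺]^2 = 8.87 × 10^6.
E = E° − (0.0592/2) log Q = 0.40 − (0.0592/2)(6.948) = 0.194 V.

0.19 V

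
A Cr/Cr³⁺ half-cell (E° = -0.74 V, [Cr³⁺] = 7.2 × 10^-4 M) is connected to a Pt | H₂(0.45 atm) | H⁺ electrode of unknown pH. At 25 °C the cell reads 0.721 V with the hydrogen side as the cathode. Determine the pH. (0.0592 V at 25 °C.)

E°_cell = 0.74 V and n = 6.
log Q = n(E° − E)/0.0592 = 6×(0.74 − 0.721)/0.0592 = 1.926.
With Q = [Cr³⁺]^2·P(H₂)^3 / [H⁺]^6, solving for [H⁺] gives log[H⁺] = -1.542, so pH = 1.54.

pH = 1.54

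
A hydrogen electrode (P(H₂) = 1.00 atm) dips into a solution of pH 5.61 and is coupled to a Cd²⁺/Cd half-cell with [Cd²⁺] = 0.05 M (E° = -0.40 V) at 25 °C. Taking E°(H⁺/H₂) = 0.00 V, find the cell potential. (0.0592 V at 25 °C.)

The hydrogen couple is the cathode, so E°_cell = 0.40 V; n = 2.
[H⁺] = 10^(−5.61) = 2.5 × 10^-6 M, and Q = [Cd²⁺]·P(H₂) / [H⁺]^2 = 8.3 × 10^9.
E = E° − (0.0592/2) log Q = 0.40 − (0.0592/2)(9.919) = 0.106 V.

0.11 V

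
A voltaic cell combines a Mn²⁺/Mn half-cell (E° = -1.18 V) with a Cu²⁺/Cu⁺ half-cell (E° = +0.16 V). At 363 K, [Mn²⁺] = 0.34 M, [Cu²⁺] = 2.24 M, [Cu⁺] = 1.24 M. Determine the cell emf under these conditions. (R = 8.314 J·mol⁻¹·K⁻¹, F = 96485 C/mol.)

The Cu²⁺/Cu⁺ couple has the higher reduction potential and acts as the cathode, so E°_cell = +0.16 − (-1.18) = 1.34 V.
Balancing electrons gives n = 2; the reaction quotient is Q = [Mn²⁺]·[Cu⁺]^2/[Cu²⁺]^2 = 0.104.
E = E° − (RT/nF) ln Q = 1.34 − (8.314×363)/(2×96485) × (-2.262) = 1.340 + 0.035 = 1.375 V.

1.38 V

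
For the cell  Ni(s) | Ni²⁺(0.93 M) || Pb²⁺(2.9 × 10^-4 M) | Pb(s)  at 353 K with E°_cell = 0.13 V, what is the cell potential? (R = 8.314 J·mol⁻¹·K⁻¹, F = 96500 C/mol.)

Balancing electrons gives n = 2; the reaction quotient is Q = [Ni²⁺]/[Pb²⁺] = 3210.
E = E° − (RT/nF) ln Q = 0.13 − (8.314×353)/(2×96500) × (8.073) = 0.130 − 0.123 = 0.007 V.

0.007 V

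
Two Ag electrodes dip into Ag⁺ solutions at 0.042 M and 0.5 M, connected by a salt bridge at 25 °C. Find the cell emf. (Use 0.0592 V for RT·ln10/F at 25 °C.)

0.064 V

Both half-cells are Ag⁺/Ag, so E°_cell = 0. The concentrated side is the cathode; the cell reaction moves Ag⁺ from high to low concentration with n = 1.
Q = [Ag⁺]_dilute/[Ag⁺]_conc = 0.042/0.5 = 0.0840.
E = 0 − (0.0592/1) log Q = −(0.0592/1)(-1.076) = 0.0637 V.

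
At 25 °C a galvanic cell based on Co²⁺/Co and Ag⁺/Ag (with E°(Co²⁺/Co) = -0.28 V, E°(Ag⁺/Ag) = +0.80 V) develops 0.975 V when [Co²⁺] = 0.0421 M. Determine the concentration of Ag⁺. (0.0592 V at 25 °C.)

0.0035 M

From the Nernst equation, log Q = n(E° − E)/0.0592 = 2(1.08 − 0.975)/0.0592 = 3.547, so Q = 3530.
With Q = [Co²⁺]/[Ag⁺]^2 and the known concentrations, [Ag⁺]^2 in the denominator gives [Ag⁺] = 0.0035 M.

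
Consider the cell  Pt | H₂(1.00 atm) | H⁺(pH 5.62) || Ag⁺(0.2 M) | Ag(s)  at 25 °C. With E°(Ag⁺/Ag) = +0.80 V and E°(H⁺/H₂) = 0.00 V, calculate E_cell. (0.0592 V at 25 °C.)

1.09 V

The Ag⁺/Ag couple is the cathode, so E°_cell = 0.80 V; n = 2.
[H⁺] = 10^(−5.62) = 2.4 × 10^-6 M, and Q = [H⁺]^2 / ([Ag⁺]^2·P(H₂)) = 1.44 × 10^-10.
E = E° − (0.0592/2) log Q = 0.80 − (0.0592/2)(-9.842) = 1.091 V.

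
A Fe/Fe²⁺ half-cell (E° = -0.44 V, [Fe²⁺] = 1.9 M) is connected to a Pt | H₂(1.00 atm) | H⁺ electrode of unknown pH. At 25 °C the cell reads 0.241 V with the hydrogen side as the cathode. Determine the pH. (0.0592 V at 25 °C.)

E°_cell = 0.44 V and n = 2.
log Q = n(E° − E)/0.0592 = 2×(0.44 − 0.241)/0.0592 = 6.723.
With Q = [Fe²⁺]·P(H₂) / [H⁺]^2, solving for [H⁺] gives log[H⁺] = -3.222, so pH = 3.22.

pH = 3.22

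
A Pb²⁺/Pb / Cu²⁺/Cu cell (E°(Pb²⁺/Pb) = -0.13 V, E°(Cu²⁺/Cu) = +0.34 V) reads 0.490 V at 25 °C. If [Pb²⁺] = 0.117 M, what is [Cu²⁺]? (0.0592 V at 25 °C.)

From the Nernst equation, log Q = n(E° − E)/0.0592 = 2(0.47 − 0.490)/0.0592 = -0.676, so Q = 0.211.
With Q = [Pb²⁺]/[Cu²⁺] and the known concentrations, [Cu²⁺] in the denominator gives [Cu²⁺] = 0.55 M.

0.55 M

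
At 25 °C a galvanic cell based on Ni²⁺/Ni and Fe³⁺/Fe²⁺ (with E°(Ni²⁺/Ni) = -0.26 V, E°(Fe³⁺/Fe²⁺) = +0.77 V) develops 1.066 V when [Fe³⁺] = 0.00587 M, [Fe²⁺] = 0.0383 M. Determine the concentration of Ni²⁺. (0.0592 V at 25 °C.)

0.0014 M

From the Nernst equation, log Q = n(E° − E)/0.0592 = 2(1.03 − 1.066)/0.0592 = -1.216, so Q = 0.0608.
With Q = [Ni²⁺]·[Fe²⁺]^2/[Fe³⁺]^2 and the known concentrations, [Ni²⁺] in the numerator gives [Ni²⁺] = 0.0014 M.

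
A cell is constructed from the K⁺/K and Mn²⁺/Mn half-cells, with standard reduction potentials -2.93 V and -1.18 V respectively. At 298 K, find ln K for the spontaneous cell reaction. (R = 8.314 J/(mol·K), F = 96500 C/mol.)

ln K = 136.3

E°_cell = -1.18 − (-2.93) = 1.75 V, with n = 2 electrons transferred.
At equilibrium E = 0, so the Nernst equation gives ln K = nFE°/RT = (2)(96500)(1.75)/((8.314)(298)) = 136.32.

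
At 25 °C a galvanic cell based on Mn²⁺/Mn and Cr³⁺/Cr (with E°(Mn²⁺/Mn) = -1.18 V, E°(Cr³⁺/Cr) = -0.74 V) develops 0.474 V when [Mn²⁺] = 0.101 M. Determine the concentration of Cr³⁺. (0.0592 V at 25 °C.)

1.7 M

From the Nernst equation, log Q = n(E° − E)/0.0592 = 6(0.44 − 0.474)/0.0592 = -3.446, so Q = 3.58 × 10^-4.
With Q = [Mn²⁺]^3/[Cr³⁺]^2 and the known concentrations, [Cr³⁺]^2 in the denominator gives [Cr³⁺] = 1.7 M.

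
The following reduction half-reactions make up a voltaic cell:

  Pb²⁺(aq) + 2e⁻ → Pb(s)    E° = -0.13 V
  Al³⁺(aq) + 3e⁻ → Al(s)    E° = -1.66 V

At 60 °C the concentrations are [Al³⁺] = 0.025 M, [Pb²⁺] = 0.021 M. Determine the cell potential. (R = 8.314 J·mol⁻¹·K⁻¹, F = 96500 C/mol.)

The Pb²⁺/Pb couple has the higher reduction potential and acts as the cathode, so E°_cell = -0.13 − (-1.66) = 1.53 V.
Balancing electrons gives n = 6; the reaction quotient is Q = [Al³⁺]^2/[Pb²⁺]^3 = 67.5.
E = E° − (RT/nF) ln Q = 1.53 − (8.314×333)/(6×96500) × (4.212) = 1.530 − 0.020 = 1.510 V.

1.51 V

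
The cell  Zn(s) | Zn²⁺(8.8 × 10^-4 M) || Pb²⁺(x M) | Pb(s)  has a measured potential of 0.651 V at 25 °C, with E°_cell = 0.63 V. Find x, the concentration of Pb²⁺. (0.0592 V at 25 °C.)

From the Nernst equation, log Q = n(E° − E)/0.0592 = 2(0.63 − 0.651)/0.0592 = -0.709, so Q = 0.195.
With Q = [Zn²⁺]/[Pb²⁺] and the known concentrations, [Pb²⁺] in the denominator gives [Pb²⁺] = 0.0045 M.

0.0045 M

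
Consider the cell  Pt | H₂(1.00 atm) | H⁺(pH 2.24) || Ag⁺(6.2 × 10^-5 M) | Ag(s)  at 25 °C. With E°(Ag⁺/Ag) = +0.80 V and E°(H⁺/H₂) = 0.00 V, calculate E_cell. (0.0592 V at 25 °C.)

The Ag⁺/Ag couple is the cathode, so E°_cell = 0.80 V; n = 2.
[H⁺] = 10^(−2.24) = 0.0058 M, and Q = [H⁺]^2 / ([Ag⁺]^2·P(H₂)) = 8610.
E = E° − (0.0592/2) log Q = 0.80 − (0.0592/2)(3.935) = 0.684 V.

0.68 V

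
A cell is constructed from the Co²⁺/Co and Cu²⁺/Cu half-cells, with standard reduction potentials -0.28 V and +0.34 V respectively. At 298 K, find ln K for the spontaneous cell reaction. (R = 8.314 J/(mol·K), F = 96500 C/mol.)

E°_cell = +0.34 − (-0.28) = 0.62 V, with n = 2 electrons transferred.
At equilibrium E = 0, so the Nernst equation gives ln K = nFE°/RT = (2)(96500)(0.62)/((8.314)(298)) = 48.30.

ln K = 48.3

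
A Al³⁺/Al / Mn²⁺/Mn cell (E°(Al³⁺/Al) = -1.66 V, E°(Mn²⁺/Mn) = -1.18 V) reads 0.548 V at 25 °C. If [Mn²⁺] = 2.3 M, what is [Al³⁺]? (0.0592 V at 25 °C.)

From the Nernst equation, log Q = n(E° − E)/0.0592 = 6(0.48 − 0.548)/0.0592 = -6.892, so Q = 1.28 × 10^-7.
With Q = [Al³⁺]^2/[Mn²⁺]^3 and the known concentrations, [Al³⁺]^2 in the numerator gives [Al³⁺] = 0.0012 M.

0.0012 M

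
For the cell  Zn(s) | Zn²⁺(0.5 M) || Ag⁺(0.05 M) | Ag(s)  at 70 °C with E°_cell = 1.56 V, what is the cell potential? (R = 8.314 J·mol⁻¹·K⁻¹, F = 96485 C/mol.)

1.48 V

Balancing electrons gives n = 2; the reaction quotient is Q = [Zn²⁺]/[Ag⁺]^2 = 200.
E = E° − (RT/nF) ln Q = 1.56 − (8.314×343)/(2×96485) × (5.298) = 1.560 − 0.078 = 1.482 V.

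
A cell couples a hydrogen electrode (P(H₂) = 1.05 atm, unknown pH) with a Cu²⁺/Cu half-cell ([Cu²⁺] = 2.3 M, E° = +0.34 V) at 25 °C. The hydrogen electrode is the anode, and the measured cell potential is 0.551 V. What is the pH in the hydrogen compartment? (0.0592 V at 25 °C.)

E°_cell = 0.34 V and n = 2.
log Q = n(E° − E)/0.0592 = 2×(0.34 − 0.551)/0.0592 = -7.128.
With Q = [H⁺]^2 / ([Cu²⁺]·P(H₂)), solving for [H⁺] gives log[H⁺] = -3.373, so pH = 3.37.

pH = 3.37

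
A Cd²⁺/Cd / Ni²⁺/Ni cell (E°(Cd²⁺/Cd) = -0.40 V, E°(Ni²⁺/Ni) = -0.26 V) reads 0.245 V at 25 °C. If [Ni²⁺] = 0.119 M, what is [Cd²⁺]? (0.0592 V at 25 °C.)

From the Nernst equation, log Q = n(E° − E)/0.0592 = 2(0.14 − 0.245)/0.0592 = -3.547, so Q = 2.84 × 10^-4.
With Q = [Cd²⁺]/[Ni²⁺] and the known concentrations, [Cd²⁺] in the numerator gives [Cd²⁺] = 3.4 × 10^-5 M.

3.4 × 10^-5 M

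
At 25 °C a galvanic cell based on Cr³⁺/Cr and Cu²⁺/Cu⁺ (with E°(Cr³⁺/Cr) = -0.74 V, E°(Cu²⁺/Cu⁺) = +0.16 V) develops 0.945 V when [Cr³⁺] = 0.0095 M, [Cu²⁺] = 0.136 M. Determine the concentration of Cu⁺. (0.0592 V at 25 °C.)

From the Nernst equation, log Q = n(E° − E)/0.0592 = 3(0.90 − 0.945)/0.0592 = -2.280, so Q = 0.00524.
With Q = [Cr³⁺]·[Cu⁺]^3/[Cu²⁺]^3 and the known concentrations, [Cu⁺]^3 in the numerator gives [Cu⁺] = 0.11 M.

0.11 M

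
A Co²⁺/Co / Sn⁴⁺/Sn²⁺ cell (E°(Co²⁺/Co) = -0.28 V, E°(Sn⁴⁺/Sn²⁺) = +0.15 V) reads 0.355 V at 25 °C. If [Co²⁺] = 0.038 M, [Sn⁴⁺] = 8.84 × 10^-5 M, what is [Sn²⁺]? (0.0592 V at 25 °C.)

From the Nernst equation, log Q = n(E° − E)/0.0592 = 2(0.43 − 0.355)/0.0592 = 2.534, so Q = 342.
With Q = [Co²⁺]·[Sn²⁺]/[Sn⁴⁺] and the known concentrations, [Sn²⁺] in the numerator gives [Sn²⁺] = 0.8 M.

0.8 M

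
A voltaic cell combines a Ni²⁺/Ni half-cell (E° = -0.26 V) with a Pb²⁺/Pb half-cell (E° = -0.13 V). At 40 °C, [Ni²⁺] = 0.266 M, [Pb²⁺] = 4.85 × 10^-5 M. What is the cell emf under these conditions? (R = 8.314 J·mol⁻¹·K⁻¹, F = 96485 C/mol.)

The Pb²⁺/Pb couple has the higher reduction potential and acts as the cathode, so E°_cell = -0.13 − (-0.26) = 0.13 V.
Balancing electrons gives n = 2; the reaction quotient is Q = [Ni²⁺]/[Pb²⁺] = 5480.
E = E° − (RT/nF) ln Q = 0.13 − (8.314×313)/(2×96485) × (8.610) = 0.130 − 0.116 = 0.014 V.

0.014 V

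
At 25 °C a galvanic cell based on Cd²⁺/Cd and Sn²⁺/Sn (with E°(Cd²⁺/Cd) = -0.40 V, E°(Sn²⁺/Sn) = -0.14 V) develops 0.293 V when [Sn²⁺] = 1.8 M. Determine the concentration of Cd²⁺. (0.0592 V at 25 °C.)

0.14 M

From the Nernst equation, log Q = n(E° − E)/0.0592 = 2(0.26 − 0.293)/0.0592 = -1.115, so Q = 0.0768.
With Q = [Cd²⁺]/[Sn²⁺] and the known concentrations, [Cd²⁺] in the numerator gives [Cd²⁺] = 0.14 M.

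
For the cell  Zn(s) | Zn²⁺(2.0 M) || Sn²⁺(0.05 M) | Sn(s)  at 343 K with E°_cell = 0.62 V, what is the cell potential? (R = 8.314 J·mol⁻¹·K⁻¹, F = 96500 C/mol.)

Balancing electrons gives n = 2; the reaction quotient is Q = [Zn²⁺]/[Sn²⁺] = 40.0.
E = E° − (RT/nF) ln Q = 0.62 − (8.314×343)/(2×96500) × (3.689) = 0.620 − 0.055 = 0.565 V.

0.565 V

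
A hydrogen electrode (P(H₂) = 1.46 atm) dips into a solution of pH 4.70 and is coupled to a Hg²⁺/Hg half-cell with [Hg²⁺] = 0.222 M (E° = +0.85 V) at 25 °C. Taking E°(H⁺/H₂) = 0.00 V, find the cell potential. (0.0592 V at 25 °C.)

The Hg²⁺/Hg couple is the cathode, so E°_cell = 0.85 V; n = 2.
[H⁺] = 10^(−4.70) = 2 × 10^-5 M, and Q = [H⁺]^2 / ([Hg²⁺]·P(H₂)) = 1.23 × 10^-9.
E = E° − (0.0592/2) log Q = 0.85 − (0.0592/2)(-8.911) = 1.114 V.

1.11 V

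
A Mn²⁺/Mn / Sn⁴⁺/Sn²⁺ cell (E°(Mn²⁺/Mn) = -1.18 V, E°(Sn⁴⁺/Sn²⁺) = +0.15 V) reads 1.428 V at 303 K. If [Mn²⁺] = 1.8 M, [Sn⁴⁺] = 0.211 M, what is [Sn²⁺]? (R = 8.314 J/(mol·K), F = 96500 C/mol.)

From the Nernst equation, ln Q = nF(E° − E)/RT = 2×96500×(1.33 − 1.428)/(8.314×303) = -7.508, so Q = 5.49 × 10^-4.
With Q = [Mn²⁺]·[Sn²⁺]/[Sn⁴⁺] and the known concentrations, [Sn²⁺] in the numerator gives [Sn²⁺] = 6.4 × 10^-5 M.

6.4 × 10^-5 M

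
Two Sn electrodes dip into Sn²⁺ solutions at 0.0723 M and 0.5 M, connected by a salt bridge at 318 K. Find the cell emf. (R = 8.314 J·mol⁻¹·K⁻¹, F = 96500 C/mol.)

Both half-cells are Sn²⁺/Sn, so E°_cell = 0. The concentrated side is the cathode; the cell reaction moves Sn²⁺ from high to low concentration with n = 2.
Q = [Sn²⁺]_dilute/[Sn²⁺]_conc = 0.0723/0.5 = 0.145.
E = 0 − (RT/nF) ln Q = −((8.314×318)/(2×96500))(-1.934) = 0.0265 V.

0.026 V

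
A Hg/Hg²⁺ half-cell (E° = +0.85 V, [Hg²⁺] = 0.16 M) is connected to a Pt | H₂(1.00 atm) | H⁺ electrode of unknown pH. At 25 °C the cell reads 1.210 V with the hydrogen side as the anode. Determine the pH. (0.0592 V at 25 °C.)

pH = 6.48

E°_cell = 0.85 V and n = 2.
log Q = n(E° − E)/0.0592 = 2×(0.85 − 1.210)/0.0592 = -12.162.
With Q = [H⁺]^2 / ([Hg²⁺]·P(H₂)), solving for [H⁺] gives log[H⁺] = -6.479, so pH = 6.48.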